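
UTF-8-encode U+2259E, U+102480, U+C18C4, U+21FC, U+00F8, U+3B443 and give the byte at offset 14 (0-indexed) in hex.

U+2259E → 4-byte form F0 A2 96 9E at offsets 0–3.
U+102480 → 4-byte form F4 82 92 80 at offsets 4–7.
U+C18C4 → 4-byte form F3 81 A3 84 at offsets 8–11.
U+21FC → 3-byte form E2 87 BC at offsets 12–14.
Offset 14 falls in char 4's range; it's byte 3 of E2 87 BC = 0xBC.

0xBC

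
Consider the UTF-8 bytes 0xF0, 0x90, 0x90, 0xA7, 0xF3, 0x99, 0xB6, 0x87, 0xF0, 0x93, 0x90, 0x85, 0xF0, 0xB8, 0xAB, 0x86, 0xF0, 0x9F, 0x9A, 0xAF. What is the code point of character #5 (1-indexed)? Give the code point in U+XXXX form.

Offset 0: leading byte 0xF0 = 11110000 → 4-byte char #1 = F0 90 90 A7.
Offset 4: leading byte 0xF3 = 11110011 → 4-byte char #2 = F3 99 B6 87.
Offset 8: leading byte 0xF0 = 11110000 → 4-byte char #3 = F0 93 90 85.
Offset 12: leading byte 0xF0 = 11110000 → 4-byte char #4 = F0 B8 AB 86.
Offset 16: leading byte 0xF0 = 11110000 → 4-byte char #5 = F0 9F 9A AF.
Leading byte 0xF0 = 11110000 matches 11110xxx → 4-byte sequence.
Byte 1: 0xF0 = 11110000, payload 000 (3 bits).
Byte 2: 0x9F = 10011111 (10xxxxxx ✓), payload 011111.
Byte 3: 0x9A = 10011010 (10xxxxxx ✓), payload 011010.
Byte 4: 0xAF = 10101111 (10xxxxxx ✓), payload 101111.
Concatenate: 000011111011010101111 = 0x1F6AF (21 bits → U+1F6AF).

U+1F6AF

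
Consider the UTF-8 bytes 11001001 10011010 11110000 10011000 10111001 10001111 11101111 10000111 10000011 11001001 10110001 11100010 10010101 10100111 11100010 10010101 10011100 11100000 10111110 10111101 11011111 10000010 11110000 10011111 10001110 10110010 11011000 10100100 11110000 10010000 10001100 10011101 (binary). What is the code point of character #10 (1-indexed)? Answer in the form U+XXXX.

U+0624

Offset 0: leading byte 0xC9 = 11001001 → 2-byte char #1 = C9 9A.
Offset 2: leading byte 0xF0 = 11110000 → 4-byte char #2 = F0 98 B9 8F.
Offset 6: leading byte 0xEF = 11101111 → 3-byte char #3 = EF 87 83.
Offset 9: leading byte 0xC9 = 11001001 → 2-byte char #4 = C9 B1.
Offset 11: leading byte 0xE2 = 11100010 → 3-byte char #5 = E2 95 A7.
Offset 14: leading byte 0xE2 = 11100010 → 3-byte char #6 = E2 95 9C.
Offset 17: leading byte 0xE0 = 11100000 → 3-byte char #7 = E0 BE BD.
Offset 20: leading byte 0xDF = 11011111 → 2-byte char #8 = DF 82.
Offset 22: leading byte 0xF0 = 11110000 → 4-byte char #9 = F0 9F 8E B2.
Offset 26: leading byte 0xD8 = 11011000 → 2-byte char #10 = D8 A4.
Leading byte 0xD8 = 11011000 matches 110xxxxx → 2-byte sequence.
Byte 1: 0xD8 = 11011000, payload 11000 (5 bits).
Byte 2: 0xA4 = 10100100 (10xxxxxx ✓), payload 100100.
Concatenate: 11000100100 = 0x624 (11 bits → U+0624).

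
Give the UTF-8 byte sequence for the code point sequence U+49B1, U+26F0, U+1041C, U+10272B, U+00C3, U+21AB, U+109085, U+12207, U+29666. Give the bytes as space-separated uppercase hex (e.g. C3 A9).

E4 A6 B1 E2 9B B0 F0 90 90 9C F4 82 9C AB C3 83 E2 86 AB F4 89 82 85 F0 92 88 87 F0 A9 99 A6

U+49B1: 3-byte form → E4 A6 B1.
U+26F0: 3-byte form → E2 9B B0.
U+1041C: 4-byte form → F0 90 90 9C.
U+10272B: 4-byte form → F4 82 9C AB.
U+00C3: 2-byte form → C3 83.
U+21AB: 3-byte form → E2 86 AB.
U+109085: 4-byte form → F4 89 82 85.
U+12207: 4-byte form → F0 92 88 87.
U+29666: 4-byte form → F0 A9 99 A6.
Concatenated (31 bytes): E4 A6 B1 E2 9B B0 F0 90 90 9C F4 82 9C AB C3 83 E2 86 AB F4 89 82 85 F0 92 88 87 F0 A9 99 A6.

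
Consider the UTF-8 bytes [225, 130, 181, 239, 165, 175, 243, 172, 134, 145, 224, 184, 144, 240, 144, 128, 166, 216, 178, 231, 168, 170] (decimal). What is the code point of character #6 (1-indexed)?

U+0632

Offset 0: leading byte 0xE1 = 11100001 → 3-byte char #1 = E1 82 B5.
Offset 3: leading byte 0xEF = 11101111 → 3-byte char #2 = EF A5 AF.
Offset 6: leading byte 0xF3 = 11110011 → 4-byte char #3 = F3 AC 86 91.
Offset 10: leading byte 0xE0 = 11100000 → 3-byte char #4 = E0 B8 90.
Offset 13: leading byte 0xF0 = 11110000 → 4-byte char #5 = F0 90 80 A6.
Offset 17: leading byte 0xD8 = 11011000 → 2-byte char #6 = D8 B2.
Leading byte 0xD8 = 11011000 matches 110xxxxx → 2-byte sequence.
Byte 1: 0xD8 = 11011000, payload 11000 (5 bits).
Byte 2: 0xB2 = 10110010 (10xxxxxx ✓), payload 110010.
Concatenate: 11000110010 = 0x632 (11 bits → U+0632).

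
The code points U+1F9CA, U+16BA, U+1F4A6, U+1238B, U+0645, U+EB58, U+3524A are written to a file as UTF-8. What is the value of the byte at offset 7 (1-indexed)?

1-indexed offset 7 is 0-indexed offset 6.
U+1F9CA → 4-byte form F0 9F A7 8A at offsets 0–3.
U+16BA → 3-byte form E1 9A BA at offsets 4–6.
Offset 6 falls in char 2's range; it's byte 3 of E1 9A BA = 0xBA.

0xBA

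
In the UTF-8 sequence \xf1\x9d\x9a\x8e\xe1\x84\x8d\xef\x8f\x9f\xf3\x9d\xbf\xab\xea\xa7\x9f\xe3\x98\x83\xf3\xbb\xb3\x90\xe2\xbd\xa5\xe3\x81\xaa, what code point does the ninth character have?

U+306A

Offset 0: leading byte 0xF1 = 11110001 → 4-byte char #1 = F1 9D 9A 8E.
Offset 4: leading byte 0xE1 = 11100001 → 3-byte char #2 = E1 84 8D.
Offset 7: leading byte 0xEF = 11101111 → 3-byte char #3 = EF 8F 9F.
Offset 10: leading byte 0xF3 = 11110011 → 4-byte char #4 = F3 9D BF AB.
Offset 14: leading byte 0xEA = 11101010 → 3-byte char #5 = EA A7 9F.
Offset 17: leading byte 0xE3 = 11100011 → 3-byte char #6 = E3 98 83.
Offset 20: leading byte 0xF3 = 11110011 → 4-byte char #7 = F3 BB B3 90.
Offset 24: leading byte 0xE2 = 11100010 → 3-byte char #8 = E2 BD A5.
Offset 27: leading byte 0xE3 = 11100011 → 3-byte char #9 = E3 81 AA.
Leading byte 0xE3 = 11100011 matches 1110xxxx → 3-byte sequence.
Byte 1: 0xE3 = 11100011, payload 0011 (4 bits).
Byte 2: 0x81 = 10000001 (10xxxxxx ✓), payload 000001.
Byte 3: 0xAA = 10101010 (10xxxxxx ✓), payload 101010.
Concatenate: 0011000001101010 = 0x306A (16 bits → U+306A).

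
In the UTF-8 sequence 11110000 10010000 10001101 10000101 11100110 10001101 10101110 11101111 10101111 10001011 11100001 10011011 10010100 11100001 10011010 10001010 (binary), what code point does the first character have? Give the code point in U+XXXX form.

Offset 0: leading byte 0xF0 = 11110000 → 4-byte char #1 = F0 90 8D 85.
Leading byte 0xF0 = 11110000 matches 11110xxx → 4-byte sequence.
Byte 1: 0xF0 = 11110000, payload 000 (3 bits).
Byte 2: 0x90 = 10010000 (10xxxxxx ✓), payload 010000.
Byte 3: 0x8D = 10001101 (10xxxxxx ✓), payload 001101.
Byte 4: 0x85 = 10000101 (10xxxxxx ✓), payload 000101.
Concatenate: 000010000001101000101 = 0x10345 (21 bits → U+10345).

U+10345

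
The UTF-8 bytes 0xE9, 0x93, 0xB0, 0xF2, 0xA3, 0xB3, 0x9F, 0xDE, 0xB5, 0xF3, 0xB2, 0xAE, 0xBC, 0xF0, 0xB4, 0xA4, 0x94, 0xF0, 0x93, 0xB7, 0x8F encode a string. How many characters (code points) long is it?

6

Byte at offset 0: 0xE9 = 11101001 → 3-byte char (#1). Advance 3.
Byte at offset 3: 0xF2 = 11110010 → 4-byte char (#2). Advance 4.
Byte at offset 7: 0xDE = 11011110 → 2-byte char (#3). Advance 2.
Byte at offset 9: 0xF3 = 11110011 → 4-byte char (#4). Advance 4.
Byte at offset 13: 0xF0 = 11110000 → 4-byte char (#5). Advance 4.
Byte at offset 17: 0xF0 = 11110000 → 4-byte char (#6). Advance 4.
Reached end at offset 21 after 6 code points.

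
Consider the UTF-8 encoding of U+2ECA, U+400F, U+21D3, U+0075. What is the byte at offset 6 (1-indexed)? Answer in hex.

1-indexed offset 6 is 0-indexed offset 5.
U+2ECA → 3-byte form E2 BB 8A at offsets 0–2.
U+400F → 3-byte form E4 80 8F at offsets 3–5.
Offset 5 falls in char 2's range; it's byte 3 of E4 80 8F = 0x8F.

0x8F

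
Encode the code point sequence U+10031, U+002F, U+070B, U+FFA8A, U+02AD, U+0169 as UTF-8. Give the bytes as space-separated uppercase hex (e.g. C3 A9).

U+10031: 4-byte form → F0 90 80 B1.
U+002F: 1-byte form → 2F.
U+070B: 2-byte form → DC 8B.
U+FFA8A: 4-byte form → F3 BF AA 8A.
U+02AD: 2-byte form → CA AD.
U+0169: 2-byte form → C5 A9.
Concatenated (15 bytes): F0 90 80 B1 2F DC 8B F3 BF AA 8A CA AD C5 A9.

F0 90 80 B1 2F DC 8B F3 BF AA 8A CA AD C5 A9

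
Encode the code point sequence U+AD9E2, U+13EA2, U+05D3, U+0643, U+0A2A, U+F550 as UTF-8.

F2 AD A7 A2 F0 93 BA A2 D7 93 D9 83 E0 A8 AA EF 95 90

U+AD9E2: 4-byte form → F2 AD A7 A2.
U+13EA2: 4-byte form → F0 93 BA A2.
U+05D3: 2-byte form → D7 93.
U+0643: 2-byte form → D9 83.
U+0A2A: 3-byte form → E0 A8 AA.
U+F550: 3-byte form → EF 95 90.
Concatenated (18 bytes): F2 AD A7 A2 F0 93 BA A2 D7 93 D9 83 E0 A8 AA EF 95 90.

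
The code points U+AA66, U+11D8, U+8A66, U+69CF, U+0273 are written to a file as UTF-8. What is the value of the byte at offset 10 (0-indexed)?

U+AA66 → 3-byte form EA A9 A6 at offsets 0–2.
U+11D8 → 3-byte form E1 87 98 at offsets 3–5.
U+8A66 → 3-byte form E8 A9 A6 at offsets 6–8.
U+69CF → 3-byte form E6 A7 8F at offsets 9–11.
Offset 10 falls in char 4's range; it's byte 2 of E6 A7 8F = 0xA7.

0xA7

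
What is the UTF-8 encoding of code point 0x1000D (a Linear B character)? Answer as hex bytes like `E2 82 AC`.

F0 90 80 8D

U+1000D = 0x1000D = 65549 decimal. In range U+10000–U+10FFFF → 4-byte form: 11110xxx 10xxxxxx 10xxxxxx 10xxxxxx.
Binary (21 bits): 000010000000000001101.
Split 3+6+6+6: 000 | 010000 | 000000 | 001101.
Byte 1: 11110000 = 0xF0.
Byte 2: 10010000 = 0x90.
Byte 3: 10000000 = 0x80.
Byte 4: 10001101 = 0x8D.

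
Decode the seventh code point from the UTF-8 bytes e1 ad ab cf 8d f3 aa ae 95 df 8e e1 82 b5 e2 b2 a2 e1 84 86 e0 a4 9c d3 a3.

U+1106

Offset 0: leading byte 0xE1 = 11100001 → 3-byte char #1 = E1 AD AB.
Offset 3: leading byte 0xCF = 11001111 → 2-byte char #2 = CF 8D.
Offset 5: leading byte 0xF3 = 11110011 → 4-byte char #3 = F3 AA AE 95.
Offset 9: leading byte 0xDF = 11011111 → 2-byte char #4 = DF 8E.
Offset 11: leading byte 0xE1 = 11100001 → 3-byte char #5 = E1 82 B5.
Offset 14: leading byte 0xE2 = 11100010 → 3-byte char #6 = E2 B2 A2.
Offset 17: leading byte 0xE1 = 11100001 → 3-byte char #7 = E1 84 86.
Leading byte 0xE1 = 11100001 matches 1110xxxx → 3-byte sequence.
Byte 1: 0xE1 = 11100001, payload 0001 (4 bits).
Byte 2: 0x84 = 10000100 (10xxxxxx ✓), payload 000100.
Byte 3: 0x86 = 10000110 (10xxxxxx ✓), payload 000110.
Concatenate: 0001000100000110 = 0x1106 (16 bits → U+1106).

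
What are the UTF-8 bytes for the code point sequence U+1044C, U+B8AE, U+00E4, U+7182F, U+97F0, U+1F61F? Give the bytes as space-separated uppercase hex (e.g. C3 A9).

U+1044C: 4-byte form → F0 90 91 8C.
U+B8AE: 3-byte form → EB A2 AE.
U+00E4: 2-byte form → C3 A4.
U+7182F: 4-byte form → F1 B1 A0 AF.
U+97F0: 3-byte form → E9 9F B0.
U+1F61F: 4-byte form → F0 9F 98 9F.
Concatenated (20 bytes): F0 90 91 8C EB A2 AE C3 A4 F1 B1 A0 AF E9 9F B0 F0 9F 98 9F.

F0 90 91 8C EB A2 AE C3 A4 F1 B1 A0 AF E9 9F B0 F0 9F 98 9F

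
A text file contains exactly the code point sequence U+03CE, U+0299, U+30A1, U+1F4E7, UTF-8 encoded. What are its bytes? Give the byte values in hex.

CF 8E CA 99 E3 82 A1 F0 9F 93 A7

U+03CE: 2-byte form → CF 8E.
U+0299: 2-byte form → CA 99.
U+30A1: 3-byte form → E3 82 A1.
U+1F4E7: 4-byte form → F0 9F 93 A7.
Concatenated (11 bytes): CF 8E CA 99 E3 82 A1 F0 9F 93 A7.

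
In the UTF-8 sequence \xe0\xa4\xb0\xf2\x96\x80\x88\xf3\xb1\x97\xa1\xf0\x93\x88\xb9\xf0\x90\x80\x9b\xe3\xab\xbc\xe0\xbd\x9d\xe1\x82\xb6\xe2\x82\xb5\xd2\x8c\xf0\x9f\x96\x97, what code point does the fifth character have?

U+1001B

Offset 0: leading byte 0xE0 = 11100000 → 3-byte char #1 = E0 A4 B0.
Offset 3: leading byte 0xF2 = 11110010 → 4-byte char #2 = F2 96 80 88.
Offset 7: leading byte 0xF3 = 11110011 → 4-byte char #3 = F3 B1 97 A1.
Offset 11: leading byte 0xF0 = 11110000 → 4-byte char #4 = F0 93 88 B9.
Offset 15: leading byte 0xF0 = 11110000 → 4-byte char #5 = F0 90 80 9B.
Leading byte 0xF0 = 11110000 matches 11110xxx → 4-byte sequence.
Byte 1: 0xF0 = 11110000, payload 000 (3 bits).
Byte 2: 0x90 = 10010000 (10xxxxxx ✓), payload 010000.
Byte 3: 0x80 = 10000000 (10xxxxxx ✓), payload 000000.
Byte 4: 0x9B = 10011011 (10xxxxxx ✓), payload 011011.
Concatenate: 000010000000000011011 = 0x1001B (21 bits → U+1001B).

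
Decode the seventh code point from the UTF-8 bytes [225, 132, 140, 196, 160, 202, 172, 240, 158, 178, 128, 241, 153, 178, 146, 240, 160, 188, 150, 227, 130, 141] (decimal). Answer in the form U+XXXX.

U+308D

Offset 0: leading byte 0xE1 = 11100001 → 3-byte char #1 = E1 84 8C.
Offset 3: leading byte 0xC4 = 11000100 → 2-byte char #2 = C4 A0.
Offset 5: leading byte 0xCA = 11001010 → 2-byte char #3 = CA AC.
Offset 7: leading byte 0xF0 = 11110000 → 4-byte char #4 = F0 9E B2 80.
Offset 11: leading byte 0xF1 = 11110001 → 4-byte char #5 = F1 99 B2 92.
Offset 15: leading byte 0xF0 = 11110000 → 4-byte char #6 = F0 A0 BC 96.
Offset 19: leading byte 0xE3 = 11100011 → 3-byte char #7 = E3 82 8D.
Leading byte 0xE3 = 11100011 matches 1110xxxx → 3-byte sequence.
Byte 1: 0xE3 = 11100011, payload 0011 (4 bits).
Byte 2: 0x82 = 10000010 (10xxxxxx ✓), payload 000010.
Byte 3: 0x8D = 10001101 (10xxxxxx ✓), payload 001101.
Concatenate: 0011000010001101 = 0x308D (16 bits → U+308D).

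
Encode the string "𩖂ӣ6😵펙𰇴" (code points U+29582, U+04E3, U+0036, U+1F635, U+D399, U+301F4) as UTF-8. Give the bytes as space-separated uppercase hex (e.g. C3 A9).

F0 A9 96 82 D3 A3 36 F0 9F 98 B5 ED 8E 99 F0 B0 87 B4

U+29582: 4-byte form → F0 A9 96 82.
U+04E3: 2-byte form → D3 A3.
U+0036: 1-byte form → 36.
U+1F635: 4-byte form → F0 9F 98 B5.
U+D399: 3-byte form → ED 8E 99.
U+301F4: 4-byte form → F0 B0 87 B4.
Concatenated (18 bytes): F0 A9 96 82 D3 A3 36 F0 9F 98 B5 ED 8E 99 F0 B0 87 B4.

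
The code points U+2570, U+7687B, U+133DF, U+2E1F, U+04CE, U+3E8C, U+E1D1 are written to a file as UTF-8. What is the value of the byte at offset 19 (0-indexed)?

0xEE

U+2570 → 3-byte form E2 95 B0 at offsets 0–2.
U+7687B → 4-byte form F1 B6 A1 BB at offsets 3–6.
U+133DF → 4-byte form F0 93 8F 9F at offsets 7–10.
U+2E1F → 3-byte form E2 B8 9F at offsets 11–13.
U+04CE → 2-byte form D3 8E at offsets 14–15.
U+3E8C → 3-byte form E3 BA 8C at offsets 16–18.
U+E1D1 → 3-byte form EE 87 91 at offsets 19–21.
Offset 19 falls in char 7's range; it's byte 1 of EE 87 91 = 0xEE.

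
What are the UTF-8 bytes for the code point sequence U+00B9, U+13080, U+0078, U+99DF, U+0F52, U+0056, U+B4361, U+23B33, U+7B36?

U+00B9: 2-byte form → C2 B9.
U+13080: 4-byte form → F0 93 82 80.
U+0078: 1-byte form → 78.
U+99DF: 3-byte form → E9 A7 9F.
U+0F52: 3-byte form → E0 BD 92.
U+0056: 1-byte form → 56.
U+B4361: 4-byte form → F2 B4 8D A1.
U+23B33: 4-byte form → F0 A3 AC B3.
U+7B36: 3-byte form → E7 AC B6.
Concatenated (25 bytes): C2 B9 F0 93 82 80 78 E9 A7 9F E0 BD 92 56 F2 B4 8D A1 F0 A3 AC B3 E7 AC B6.

C2 B9 F0 93 82 80 78 E9 A7 9F E0 BD 92 56 F2 B4 8D A1 F0 A3 AC B3 E7 AC B6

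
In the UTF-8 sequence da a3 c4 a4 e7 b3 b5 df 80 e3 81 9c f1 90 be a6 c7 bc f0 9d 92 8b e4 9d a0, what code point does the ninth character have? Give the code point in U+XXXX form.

U+4760

Offset 0: leading byte 0xDA = 11011010 → 2-byte char #1 = DA A3.
Offset 2: leading byte 0xC4 = 11000100 → 2-byte char #2 = C4 A4.
Offset 4: leading byte 0xE7 = 11100111 → 3-byte char #3 = E7 B3 B5.
Offset 7: leading byte 0xDF = 11011111 → 2-byte char #4 = DF 80.
Offset 9: leading byte 0xE3 = 11100011 → 3-byte char #5 = E3 81 9C.
Offset 12: leading byte 0xF1 = 11110001 → 4-byte char #6 = F1 90 BE A6.
Offset 16: leading byte 0xC7 = 11000111 → 2-byte char #7 = C7 BC.
Offset 18: leading byte 0xF0 = 11110000 → 4-byte char #8 = F0 9D 92 8B.
Offset 22: leading byte 0xE4 = 11100100 → 3-byte char #9 = E4 9D A0.
Leading byte 0xE4 = 11100100 matches 1110xxxx → 3-byte sequence.
Byte 1: 0xE4 = 11100100, payload 0100 (4 bits).
Byte 2: 0x9D = 10011101 (10xxxxxx ✓), payload 011101.
Byte 3: 0xA0 = 10100000 (10xxxxxx ✓), payload 100000.
Concatenate: 0100011101100000 = 0x4760 (16 bits → U+4760).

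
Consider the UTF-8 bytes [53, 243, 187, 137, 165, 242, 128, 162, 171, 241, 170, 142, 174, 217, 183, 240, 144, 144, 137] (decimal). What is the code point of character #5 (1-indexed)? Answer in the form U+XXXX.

U+0677

Offset 0: leading byte 0x35 = 00110101 → 1-byte char #1 = 35.
Offset 1: leading byte 0xF3 = 11110011 → 4-byte char #2 = F3 BB 89 A5.
Offset 5: leading byte 0xF2 = 11110010 → 4-byte char #3 = F2 80 A2 AB.
Offset 9: leading byte 0xF1 = 11110001 → 4-byte char #4 = F1 AA 8E AE.
Offset 13: leading byte 0xD9 = 11011001 → 2-byte char #5 = D9 B7.
Leading byte 0xD9 = 11011001 matches 110xxxxx → 2-byte sequence.
Byte 1: 0xD9 = 11011001, payload 11001 (5 bits).
Byte 2: 0xB7 = 10110111 (10xxxxxx ✓), payload 110111.
Concatenate: 11001110111 = 0x677 (11 bits → U+0677).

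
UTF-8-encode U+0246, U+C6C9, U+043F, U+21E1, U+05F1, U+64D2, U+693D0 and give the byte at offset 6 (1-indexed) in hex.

1-indexed offset 6 is 0-indexed offset 5.
U+0246 → 2-byte form C9 86 at offsets 0–1.
U+C6C9 → 3-byte form EC 9B 89 at offsets 2–4.
U+043F → 2-byte form D0 BF at offsets 5–6.
Offset 5 falls in char 3's range; it's byte 1 of D0 BF = 0xD0.

0xD0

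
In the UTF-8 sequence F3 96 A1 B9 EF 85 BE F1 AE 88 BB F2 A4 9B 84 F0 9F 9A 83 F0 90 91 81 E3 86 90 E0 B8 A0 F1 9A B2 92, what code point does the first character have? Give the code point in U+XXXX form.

Offset 0: leading byte 0xF3 = 11110011 → 4-byte char #1 = F3 96 A1 B9.
Leading byte 0xF3 = 11110011 matches 11110xxx → 4-byte sequence.
Byte 1: 0xF3 = 11110011, payload 011 (3 bits).
Byte 2: 0x96 = 10010110 (10xxxxxx ✓), payload 010110.
Byte 3: 0xA1 = 10100001 (10xxxxxx ✓), payload 100001.
Byte 4: 0xB9 = 10111001 (10xxxxxx ✓), payload 111001.
Concatenate: 011010110100001111001 = 0xD6879 (21 bits → U+D6879).

U+D6879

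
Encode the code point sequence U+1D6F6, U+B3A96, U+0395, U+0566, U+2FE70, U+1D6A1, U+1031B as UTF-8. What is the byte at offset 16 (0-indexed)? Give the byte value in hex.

U+1D6F6 → 4-byte form F0 9D 9B B6 at offsets 0–3.
U+B3A96 → 4-byte form F2 B3 AA 96 at offsets 4–7.
U+0395 → 2-byte form CE 95 at offsets 8–9.
U+0566 → 2-byte form D5 A6 at offsets 10–11.
U+2FE70 → 4-byte form F0 AF B9 B0 at offsets 12–15.
U+1D6A1 → 4-byte form F0 9D 9A A1 at offsets 16–19.
Offset 16 falls in char 6's range; it's byte 1 of F0 9D 9A A1 = 0xF0.

0xF0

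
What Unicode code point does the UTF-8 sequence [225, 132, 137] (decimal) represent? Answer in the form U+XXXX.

U+1109

Leading byte 0xE1 = 11100001 matches 1110xxxx → 3-byte sequence.
Byte 1: 0xE1 = 11100001, payload 0001 (4 bits).
Byte 2: 0x84 = 10000100 (10xxxxxx ✓), payload 000100.
Byte 3: 0x89 = 10001001 (10xxxxxx ✓), payload 001001.
Concatenate: 0001000100001001 = 0x1109 (16 bits → U+1109).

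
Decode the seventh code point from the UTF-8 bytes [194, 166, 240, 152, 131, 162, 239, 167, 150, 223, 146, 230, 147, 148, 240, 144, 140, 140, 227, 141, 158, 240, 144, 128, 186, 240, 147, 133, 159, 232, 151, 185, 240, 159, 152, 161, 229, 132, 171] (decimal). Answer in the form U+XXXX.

Offset 0: leading byte 0xC2 = 11000010 → 2-byte char #1 = C2 A6.
Offset 2: leading byte 0xF0 = 11110000 → 4-byte char #2 = F0 98 83 A2.
Offset 6: leading byte 0xEF = 11101111 → 3-byte char #3 = EF A7 96.
Offset 9: leading byte 0xDF = 11011111 → 2-byte char #4 = DF 92.
Offset 11: leading byte 0xE6 = 11100110 → 3-byte char #5 = E6 93 94.
Offset 14: leading byte 0xF0 = 11110000 → 4-byte char #6 = F0 90 8C 8C.
Offset 18: leading byte 0xE3 = 11100011 → 3-byte char #7 = E3 8D 9E.
Leading byte 0xE3 = 11100011 matches 1110xxxx → 3-byte sequence.
Byte 1: 0xE3 = 11100011, payload 0011 (4 bits).
Byte 2: 0x8D = 10001101 (10xxxxxx ✓), payload 001101.
Byte 3: 0x9E = 10011110 (10xxxxxx ✓), payload 011110.
Concatenate: 0011001101011110 = 0x335E (16 bits → U+335E).

U+335E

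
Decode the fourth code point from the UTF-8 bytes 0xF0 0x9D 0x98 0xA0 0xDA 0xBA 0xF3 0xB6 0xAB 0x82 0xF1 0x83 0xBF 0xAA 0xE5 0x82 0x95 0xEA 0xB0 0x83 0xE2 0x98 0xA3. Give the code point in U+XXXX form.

U+43FEA

Offset 0: leading byte 0xF0 = 11110000 → 4-byte char #1 = F0 9D 98 A0.
Offset 4: leading byte 0xDA = 11011010 → 2-byte char #2 = DA BA.
Offset 6: leading byte 0xF3 = 11110011 → 4-byte char #3 = F3 B6 AB 82.
Offset 10: leading byte 0xF1 = 11110001 → 4-byte char #4 = F1 83 BF AA.
Leading byte 0xF1 = 11110001 matches 11110xxx → 4-byte sequence.
Byte 1: 0xF1 = 11110001, payload 001 (3 bits).
Byte 2: 0x83 = 10000011 (10xxxxxx ✓), payload 000011.
Byte 3: 0xBF = 10111111 (10xxxxxx ✓), payload 111111.
Byte 4: 0xAA = 10101010 (10xxxxxx ✓), payload 101010.
Concatenate: 001000011111111101010 = 0x43FEA (21 bits → U+43FEA).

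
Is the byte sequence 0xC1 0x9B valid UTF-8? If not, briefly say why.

invalid (overlong encoding)

Leading byte 0xC1 = 11000001 → 2-byte form.
Continuation bytes all match 10xxxxxx. Payload decodes to 0x5B.
But 0x5B < 0x80, the minimum for a 2-byte sequence — this is an overlong encoding.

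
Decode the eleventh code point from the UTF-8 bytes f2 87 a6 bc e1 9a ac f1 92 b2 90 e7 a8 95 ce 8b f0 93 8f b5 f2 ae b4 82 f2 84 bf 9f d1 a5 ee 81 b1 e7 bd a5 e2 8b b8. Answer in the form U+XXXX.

U+7F65

Offset 0: leading byte 0xF2 = 11110010 → 4-byte char #1 = F2 87 A6 BC.
Offset 4: leading byte 0xE1 = 11100001 → 3-byte char #2 = E1 9A AC.
Offset 7: leading byte 0xF1 = 11110001 → 4-byte char #3 = F1 92 B2 90.
Offset 11: leading byte 0xE7 = 11100111 → 3-byte char #4 = E7 A8 95.
Offset 14: leading byte 0xCE = 11001110 → 2-byte char #5 = CE 8B.
Offset 16: leading byte 0xF0 = 11110000 → 4-byte char #6 = F0 93 8F B5.
Offset 20: leading byte 0xF2 = 11110010 → 4-byte char #7 = F2 AE B4 82.
Offset 24: leading byte 0xF2 = 11110010 → 4-byte char #8 = F2 84 BF 9F.
Offset 28: leading byte 0xD1 = 11010001 → 2-byte char #9 = D1 A5.
Offset 30: leading byte 0xEE = 11101110 → 3-byte char #10 = EE 81 B1.
Offset 33: leading byte 0xE7 = 11100111 → 3-byte char #11 = E7 BD A5.
Leading byte 0xE7 = 11100111 matches 1110xxxx → 3-byte sequence.
Byte 1: 0xE7 = 11100111, payload 0111 (4 bits).
Byte 2: 0xBD = 10111101 (10xxxxxx ✓), payload 111101.
Byte 3: 0xA5 = 10100101 (10xxxxxx ✓), payload 100101.
Concatenate: 0111111101100101 = 0x7F65 (16 bits → U+7F65).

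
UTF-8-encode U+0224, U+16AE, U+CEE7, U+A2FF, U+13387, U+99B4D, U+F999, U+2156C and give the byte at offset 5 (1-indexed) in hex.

0xAE

1-indexed offset 5 is 0-indexed offset 4.
U+0224 → 2-byte form C8 A4 at offsets 0–1.
U+16AE → 3-byte form E1 9A AE at offsets 2–4.
Offset 4 falls in char 2's range; it's byte 3 of E1 9A AE = 0xAE.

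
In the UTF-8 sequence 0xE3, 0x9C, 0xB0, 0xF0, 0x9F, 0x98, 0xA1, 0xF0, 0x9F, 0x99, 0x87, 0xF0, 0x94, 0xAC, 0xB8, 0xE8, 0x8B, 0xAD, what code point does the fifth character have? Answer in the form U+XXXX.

U+82ED

Offset 0: leading byte 0xE3 = 11100011 → 3-byte char #1 = E3 9C B0.
Offset 3: leading byte 0xF0 = 11110000 → 4-byte char #2 = F0 9F 98 A1.
Offset 7: leading byte 0xF0 = 11110000 → 4-byte char #3 = F0 9F 99 87.
Offset 11: leading byte 0xF0 = 11110000 → 4-byte char #4 = F0 94 AC B8.
Offset 15: leading byte 0xE8 = 11101000 → 3-byte char #5 = E8 8B AD.
Leading byte 0xE8 = 11101000 matches 1110xxxx → 3-byte sequence.
Byte 1: 0xE8 = 11101000, payload 1000 (4 bits).
Byte 2: 0x8B = 10001011 (10xxxxxx ✓), payload 001011.
Byte 3: 0xAD = 10101101 (10xxxxxx ✓), payload 101101.
Concatenate: 1000001011101101 = 0x82ED (16 bits → U+82ED).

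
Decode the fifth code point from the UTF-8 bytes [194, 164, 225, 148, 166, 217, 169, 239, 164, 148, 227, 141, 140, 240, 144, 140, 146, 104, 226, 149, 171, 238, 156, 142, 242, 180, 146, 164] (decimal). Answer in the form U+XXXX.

Offset 0: leading byte 0xC2 = 11000010 → 2-byte char #1 = C2 A4.
Offset 2: leading byte 0xE1 = 11100001 → 3-byte char #2 = E1 94 A6.
Offset 5: leading byte 0xD9 = 11011001 → 2-byte char #3 = D9 A9.
Offset 7: leading byte 0xEF = 11101111 → 3-byte char #4 = EF A4 94.
Offset 10: leading byte 0xE3 = 11100011 → 3-byte char #5 = E3 8D 8C.
Leading byte 0xE3 = 11100011 matches 1110xxxx → 3-byte sequence.
Byte 1: 0xE3 = 11100011, payload 0011 (4 bits).
Byte 2: 0x8D = 10001101 (10xxxxxx ✓), payload 001101.
Byte 3: 0x8C = 10001100 (10xxxxxx ✓), payload 001100.
Concatenate: 0011001101001100 = 0x334C (16 bits → U+334C).

U+334C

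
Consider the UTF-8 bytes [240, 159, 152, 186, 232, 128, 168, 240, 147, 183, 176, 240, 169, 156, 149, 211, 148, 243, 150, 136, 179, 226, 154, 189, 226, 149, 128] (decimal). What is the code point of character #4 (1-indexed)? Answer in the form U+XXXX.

U+29715

Offset 0: leading byte 0xF0 = 11110000 → 4-byte char #1 = F0 9F 98 BA.
Offset 4: leading byte 0xE8 = 11101000 → 3-byte char #2 = E8 80 A8.
Offset 7: leading byte 0xF0 = 11110000 → 4-byte char #3 = F0 93 B7 B0.
Offset 11: leading byte 0xF0 = 11110000 → 4-byte char #4 = F0 A9 9C 95.
Leading byte 0xF0 = 11110000 matches 11110xxx → 4-byte sequence.
Byte 1: 0xF0 = 11110000, payload 000 (3 bits).
Byte 2: 0xA9 = 10101001 (10xxxxxx ✓), payload 101001.
Byte 3: 0x9C = 10011100 (10xxxxxx ✓), payload 011100.
Byte 4: 0x95 = 10010101 (10xxxxxx ✓), payload 010101.
Concatenate: 000101001011100010101 = 0x29715 (21 bits → U+29715).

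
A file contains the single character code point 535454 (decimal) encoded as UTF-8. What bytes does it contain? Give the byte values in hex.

F2 82 AE 9E

U+82B9E = 0x82B9E = 535454 decimal. In range U+10000–U+10FFFF → 4-byte form: 11110xxx 10xxxxxx 10xxxxxx 10xxxxxx.
Binary (21 bits): 010000010101110011110.
Split 3+6+6+6: 010 | 000010 | 101110 | 011110.
Byte 1: 11110010 = 0xF2.
Byte 2: 10000010 = 0x82.
Byte 3: 10101110 = 0xAE.
Byte 4: 10011110 = 0x9E.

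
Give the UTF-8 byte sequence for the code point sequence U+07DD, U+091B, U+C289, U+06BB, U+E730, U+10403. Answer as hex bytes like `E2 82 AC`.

U+07DD: 2-byte form → DF 9D.
U+091B: 3-byte form → E0 A4 9B.
U+C289: 3-byte form → EC 8A 89.
U+06BB: 2-byte form → DA BB.
U+E730: 3-byte form → EE 9C B0.
U+10403: 4-byte form → F0 90 90 83.
Concatenated (17 bytes): DF 9D E0 A4 9B EC 8A 89 DA BB EE 9C B0 F0 90 90 83.

DF 9D E0 A4 9B EC 8A 89 DA BB EE 9C B0 F0 90 90 83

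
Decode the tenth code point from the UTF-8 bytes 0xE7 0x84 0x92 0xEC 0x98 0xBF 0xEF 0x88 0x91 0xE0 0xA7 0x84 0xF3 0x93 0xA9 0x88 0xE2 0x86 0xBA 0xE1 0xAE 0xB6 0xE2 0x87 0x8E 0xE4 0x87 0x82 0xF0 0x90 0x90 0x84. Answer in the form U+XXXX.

Offset 0: leading byte 0xE7 = 11100111 → 3-byte char #1 = E7 84 92.
Offset 3: leading byte 0xEC = 11101100 → 3-byte char #2 = EC 98 BF.
Offset 6: leading byte 0xEF = 11101111 → 3-byte char #3 = EF 88 91.
Offset 9: leading byte 0xE0 = 11100000 → 3-byte char #4 = E0 A7 84.
Offset 12: leading byte 0xF3 = 11110011 → 4-byte char #5 = F3 93 A9 88.
Offset 16: leading byte 0xE2 = 11100010 → 3-byte char #6 = E2 86 BA.
Offset 19: leading byte 0xE1 = 11100001 → 3-byte char #7 = E1 AE B6.
Offset 22: leading byte 0xE2 = 11100010 → 3-byte char #8 = E2 87 8E.
Offset 25: leading byte 0xE4 = 11100100 → 3-byte char #9 = E4 87 82.
Offset 28: leading byte 0xF0 = 11110000 → 4-byte char #10 = F0 90 90 84.
Leading byte 0xF0 = 11110000 matches 11110xxx → 4-byte sequence.
Byte 1: 0xF0 = 11110000, payload 000 (3 bits).
Byte 2: 0x90 = 10010000 (10xxxxxx ✓), payload 010000.
Byte 3: 0x90 = 10010000 (10xxxxxx ✓), payload 010000.
Byte 4: 0x84 = 10000100 (10xxxxxx ✓), payload 000100.
Concatenate: 000010000010000000100 = 0x10404 (21 bits → U+10404).

U+10404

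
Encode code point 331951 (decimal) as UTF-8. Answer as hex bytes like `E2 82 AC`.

F1 91 82 AF

U+510AF = 0x510AF = 331951 decimal. In range U+10000–U+10FFFF → 4-byte form: 11110xxx 10xxxxxx 10xxxxxx 10xxxxxx.
Binary (21 bits): 001010001000010101111.
Split 3+6+6+6: 001 | 010001 | 000010 | 101111.
Byte 1: 11110001 = 0xF1.
Byte 2: 10010001 = 0x91.
Byte 3: 10000010 = 0x82.
Byte 4: 10101111 = 0xAF.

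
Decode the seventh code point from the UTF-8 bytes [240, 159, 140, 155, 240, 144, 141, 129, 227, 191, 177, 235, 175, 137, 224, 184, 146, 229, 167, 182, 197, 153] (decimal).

U+0159

Offset 0: leading byte 0xF0 = 11110000 → 4-byte char #1 = F0 9F 8C 9B.
Offset 4: leading byte 0xF0 = 11110000 → 4-byte char #2 = F0 90 8D 81.
Offset 8: leading byte 0xE3 = 11100011 → 3-byte char #3 = E3 BF B1.
Offset 11: leading byte 0xEB = 11101011 → 3-byte char #4 = EB AF 89.
Offset 14: leading byte 0xE0 = 11100000 → 3-byte char #5 = E0 B8 92.
Offset 17: leading byte 0xE5 = 11100101 → 3-byte char #6 = E5 A7 B6.
Offset 20: leading byte 0xC5 = 11000101 → 2-byte char #7 = C5 99.
Leading byte 0xC5 = 11000101 matches 110xxxxx → 2-byte sequence.
Byte 1: 0xC5 = 11000101, payload 00101 (5 bits).
Byte 2: 0x99 = 10011001 (10xxxxxx ✓), payload 011001.
Concatenate: 00101011001 = 0x159 (11 bits → U+0159).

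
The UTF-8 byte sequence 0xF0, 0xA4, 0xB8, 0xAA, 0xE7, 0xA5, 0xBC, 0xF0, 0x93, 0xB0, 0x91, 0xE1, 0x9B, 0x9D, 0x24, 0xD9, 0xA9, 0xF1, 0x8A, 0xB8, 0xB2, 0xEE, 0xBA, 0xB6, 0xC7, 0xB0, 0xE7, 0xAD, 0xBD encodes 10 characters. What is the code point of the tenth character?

Offset 0: leading byte 0xF0 = 11110000 → 4-byte char #1 = F0 A4 B8 AA.
Offset 4: leading byte 0xE7 = 11100111 → 3-byte char #2 = E7 A5 BC.
Offset 7: leading byte 0xF0 = 11110000 → 4-byte char #3 = F0 93 B0 91.
Offset 11: leading byte 0xE1 = 11100001 → 3-byte char #4 = E1 9B 9D.
Offset 14: leading byte 0x24 = 00100100 → 1-byte char #5 = 24.
Offset 15: leading byte 0xD9 = 11011001 → 2-byte char #6 = D9 A9.
Offset 17: leading byte 0xF1 = 11110001 → 4-byte char #7 = F1 8A B8 B2.
Offset 21: leading byte 0xEE = 11101110 → 3-byte char #8 = EE BA B6.
Offset 24: leading byte 0xC7 = 11000111 → 2-byte char #9 = C7 B0.
Offset 26: leading byte 0xE7 = 11100111 → 3-byte char #10 = E7 AD BD.
Leading byte 0xE7 = 11100111 matches 1110xxxx → 3-byte sequence.
Byte 1: 0xE7 = 11100111, payload 0111 (4 bits).
Byte 2: 0xAD = 10101101 (10xxxxxx ✓), payload 101101.
Byte 3: 0xBD = 10111101 (10xxxxxx ✓), payload 111101.
Concatenate: 0111101101111101 = 0x7B7D (16 bits → U+7B7D).

U+7B7D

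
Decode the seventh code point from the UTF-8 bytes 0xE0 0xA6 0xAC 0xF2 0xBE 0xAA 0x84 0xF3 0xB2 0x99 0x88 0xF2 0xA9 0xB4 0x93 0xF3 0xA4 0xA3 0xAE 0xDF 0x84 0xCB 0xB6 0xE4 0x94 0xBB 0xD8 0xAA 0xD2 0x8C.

Offset 0: leading byte 0xE0 = 11100000 → 3-byte char #1 = E0 A6 AC.
Offset 3: leading byte 0xF2 = 11110010 → 4-byte char #2 = F2 BE AA 84.
Offset 7: leading byte 0xF3 = 11110011 → 4-byte char #3 = F3 B2 99 88.
Offset 11: leading byte 0xF2 = 11110010 → 4-byte char #4 = F2 A9 B4 93.
Offset 15: leading byte 0xF3 = 11110011 → 4-byte char #5 = F3 A4 A3 AE.
Offset 19: leading byte 0xDF = 11011111 → 2-byte char #6 = DF 84.
Offset 21: leading byte 0xCB = 11001011 → 2-byte char #7 = CB B6.
Leading byte 0xCB = 11001011 matches 110xxxxx → 2-byte sequence.
Byte 1: 0xCB = 11001011, payload 01011 (5 bits).
Byte 2: 0xB6 = 10110110 (10xxxxxx ✓), payload 110110.
Concatenate: 01011110110 = 0x2F6 (11 bits → U+02F6).

U+02F6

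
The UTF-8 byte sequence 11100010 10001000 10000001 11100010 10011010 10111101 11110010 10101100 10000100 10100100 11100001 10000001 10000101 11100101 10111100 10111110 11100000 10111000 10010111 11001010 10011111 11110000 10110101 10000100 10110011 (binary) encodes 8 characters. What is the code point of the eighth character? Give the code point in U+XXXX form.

U+35133

Offset 0: leading byte 0xE2 = 11100010 → 3-byte char #1 = E2 88 81.
Offset 3: leading byte 0xE2 = 11100010 → 3-byte char #2 = E2 9A BD.
Offset 6: leading byte 0xF2 = 11110010 → 4-byte char #3 = F2 AC 84 A4.
Offset 10: leading byte 0xE1 = 11100001 → 3-byte char #4 = E1 81 85.
Offset 13: leading byte 0xE5 = 11100101 → 3-byte char #5 = E5 BC BE.
Offset 16: leading byte 0xE0 = 11100000 → 3-byte char #6 = E0 B8 97.
Offset 19: leading byte 0xCA = 11001010 → 2-byte char #7 = CA 9F.
Offset 21: leading byte 0xF0 = 11110000 → 4-byte char #8 = F0 B5 84 B3.
Leading byte 0xF0 = 11110000 matches 11110xxx → 4-byte sequence.
Byte 1: 0xF0 = 11110000, payload 000 (3 bits).
Byte 2: 0xB5 = 10110101 (10xxxxxx ✓), payload 110101.
Byte 3: 0x84 = 10000100 (10xxxxxx ✓), payload 000100.
Byte 4: 0xB3 = 10110011 (10xxxxxx ✓), payload 110011.
Concatenate: 000110101000100110011 = 0x35133 (21 bits → U+35133).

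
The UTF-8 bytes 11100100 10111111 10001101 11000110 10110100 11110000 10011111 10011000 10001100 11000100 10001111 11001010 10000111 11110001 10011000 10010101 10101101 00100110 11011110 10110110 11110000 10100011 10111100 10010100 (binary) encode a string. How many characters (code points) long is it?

Byte at offset 0: 0xE4 = 11100100 → 3-byte char (#1). Advance 3.
Byte at offset 3: 0xC6 = 11000110 → 2-byte char (#2). Advance 2.
Byte at offset 5: 0xF0 = 11110000 → 4-byte char (#3). Advance 4.
Byte at offset 9: 0xC4 = 11000100 → 2-byte char (#4). Advance 2.
Byte at offset 11: 0xCA = 11001010 → 2-byte char (#5). Advance 2.
Byte at offset 13: 0xF1 = 11110001 → 4-byte char (#6). Advance 4.
Byte at offset 17: 0x26 = 00100110 → 1-byte char (#7). Advance 1.
Byte at offset 18: 0xDE = 11011110 → 2-byte char (#8). Advance 2.
Byte at offset 20: 0xF0 = 11110000 → 4-byte char (#9). Advance 4.
Reached end at offset 24 after 9 code points.

9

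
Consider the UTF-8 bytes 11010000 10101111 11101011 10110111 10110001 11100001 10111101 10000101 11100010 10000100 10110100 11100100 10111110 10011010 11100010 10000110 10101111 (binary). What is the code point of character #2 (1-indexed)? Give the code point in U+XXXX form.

U+BDF1

Offset 0: leading byte 0xD0 = 11010000 → 2-byte char #1 = D0 AF.
Offset 2: leading byte 0xEB = 11101011 → 3-byte char #2 = EB B7 B1.
Leading byte 0xEB = 11101011 matches 1110xxxx → 3-byte sequence.
Byte 1: 0xEB = 11101011, payload 1011 (4 bits).
Byte 2: 0xB7 = 10110111 (10xxxxxx ✓), payload 110111.
Byte 3: 0xB1 = 10110001 (10xxxxxx ✓), payload 110001.
Concatenate: 1011110111110001 = 0xBDF1 (16 bits → U+BDF1).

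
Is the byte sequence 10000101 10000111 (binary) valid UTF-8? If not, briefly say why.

Byte 0x85 = 10000101 has the form 10xxxxxx — a continuation byte — but there is no preceding leading byte.

invalid (continuation byte with no leading byte)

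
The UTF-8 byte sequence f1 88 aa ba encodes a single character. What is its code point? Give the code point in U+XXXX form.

U+48ABA

Leading byte 0xF1 = 11110001 matches 11110xxx → 4-byte sequence.
Byte 1: 0xF1 = 11110001, payload 001 (3 bits).
Byte 2: 0x88 = 10001000 (10xxxxxx ✓), payload 001000.
Byte 3: 0xAA = 10101010 (10xxxxxx ✓), payload 101010.
Byte 4: 0xBA = 10111010 (10xxxxxx ✓), payload 111010.
Concatenate: 001001000101010111010 = 0x48ABA (21 bits → U+48ABA).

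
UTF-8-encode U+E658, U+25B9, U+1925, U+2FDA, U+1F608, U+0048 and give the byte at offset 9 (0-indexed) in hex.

0xE2

U+E658 → 3-byte form EE 99 98 at offsets 0–2.
U+25B9 → 3-byte form E2 96 B9 at offsets 3–5.
U+1925 → 3-byte form E1 A4 A5 at offsets 6–8.
U+2FDA → 3-byte form E2 BF 9A at offsets 9–11.
Offset 9 falls in char 4's range; it's byte 1 of E2 BF 9A = 0xE2.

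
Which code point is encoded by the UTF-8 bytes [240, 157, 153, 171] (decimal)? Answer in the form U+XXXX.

Leading byte 0xF0 = 11110000 matches 11110xxx → 4-byte sequence.
Byte 1: 0xF0 = 11110000, payload 000 (3 bits).
Byte 2: 0x9D = 10011101 (10xxxxxx ✓), payload 011101.
Byte 3: 0x99 = 10011001 (10xxxxxx ✓), payload 011001.
Byte 4: 0xAB = 10101011 (10xxxxxx ✓), payload 101011.
Concatenate: 000011101011001101011 = 0x1D66B (21 bits → U+1D66B).

U+1D66B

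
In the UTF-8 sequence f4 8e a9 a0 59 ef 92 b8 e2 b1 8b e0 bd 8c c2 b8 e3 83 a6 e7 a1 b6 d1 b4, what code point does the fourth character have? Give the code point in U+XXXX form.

U+2C4B

Offset 0: leading byte 0xF4 = 11110100 → 4-byte char #1 = F4 8E A9 A0.
Offset 4: leading byte 0x59 = 01011001 → 1-byte char #2 = 59.
Offset 5: leading byte 0xEF = 11101111 → 3-byte char #3 = EF 92 B8.
Offset 8: leading byte 0xE2 = 11100010 → 3-byte char #4 = E2 B1 8B.
Leading byte 0xE2 = 11100010 matches 1110xxxx → 3-byte sequence.
Byte 1: 0xE2 = 11100010, payload 0010 (4 bits).
Byte 2: 0xB1 = 10110001 (10xxxxxx ✓), payload 110001.
Byte 3: 0x8B = 10001011 (10xxxxxx ✓), payload 001011.
Concatenate: 0010110001001011 = 0x2C4B (16 bits → U+2C4B).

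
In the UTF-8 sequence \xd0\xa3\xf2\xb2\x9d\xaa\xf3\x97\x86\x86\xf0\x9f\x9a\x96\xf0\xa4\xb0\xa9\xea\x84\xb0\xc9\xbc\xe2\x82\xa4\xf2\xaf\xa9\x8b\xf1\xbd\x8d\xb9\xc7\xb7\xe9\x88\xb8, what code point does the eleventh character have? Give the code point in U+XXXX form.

Offset 0: leading byte 0xD0 = 11010000 → 2-byte char #1 = D0 A3.
Offset 2: leading byte 0xF2 = 11110010 → 4-byte char #2 = F2 B2 9D AA.
Offset 6: leading byte 0xF3 = 11110011 → 4-byte char #3 = F3 97 86 86.
Offset 10: leading byte 0xF0 = 11110000 → 4-byte char #4 = F0 9F 9A 96.
Offset 14: leading byte 0xF0 = 11110000 → 4-byte char #5 = F0 A4 B0 A9.
Offset 18: leading byte 0xEA = 11101010 → 3-byte char #6 = EA 84 B0.
Offset 21: leading byte 0xC9 = 11001001 → 2-byte char #7 = C9 BC.
Offset 23: leading byte 0xE2 = 11100010 → 3-byte char #8 = E2 82 A4.
Offset 26: leading byte 0xF2 = 11110010 → 4-byte char #9 = F2 AF A9 8B.
Offset 30: leading byte 0xF1 = 11110001 → 4-byte char #10 = F1 BD 8D B9.
Offset 34: leading byte 0xC7 = 11000111 → 2-byte char #11 = C7 B7.
Leading byte 0xC7 = 11000111 matches 110xxxxx → 2-byte sequence.
Byte 1: 0xC7 = 11000111, payload 00111 (5 bits).
Byte 2: 0xB7 = 10110111 (10xxxxxx ✓), payload 110111.
Concatenate: 00111110111 = 0x1F7 (11 bits → U+01F7).

U+01F7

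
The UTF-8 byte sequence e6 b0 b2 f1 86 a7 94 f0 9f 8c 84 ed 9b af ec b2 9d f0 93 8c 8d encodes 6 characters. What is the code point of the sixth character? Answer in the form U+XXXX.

Offset 0: leading byte 0xE6 = 11100110 → 3-byte char #1 = E6 B0 B2.
Offset 3: leading byte 0xF1 = 11110001 → 4-byte char #2 = F1 86 A7 94.
Offset 7: leading byte 0xF0 = 11110000 → 4-byte char #3 = F0 9F 8C 84.
Offset 11: leading byte 0xED = 11101101 → 3-byte char #4 = ED 9B AF.
Offset 14: leading byte 0xEC = 11101100 → 3-byte char #5 = EC B2 9D.
Offset 17: leading byte 0xF0 = 11110000 → 4-byte char #6 = F0 93 8C 8D.
Leading byte 0xF0 = 11110000 matches 11110xxx → 4-byte sequence.
Byte 1: 0xF0 = 11110000, payload 000 (3 bits).
Byte 2: 0x93 = 10010011 (10xxxxxx ✓), payload 010011.
Byte 3: 0x8C = 10001100 (10xxxxxx ✓), payload 001100.
Byte 4: 0x8D = 10001101 (10xxxxxx ✓), payload 001101.
Concatenate: 000010011001100001101 = 0x1330D (21 bits → U+1330D).

U+1330D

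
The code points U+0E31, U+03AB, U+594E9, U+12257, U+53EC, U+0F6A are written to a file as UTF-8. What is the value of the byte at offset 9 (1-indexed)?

0xA9

1-indexed offset 9 is 0-indexed offset 8.
U+0E31 → 3-byte form E0 B8 B1 at offsets 0–2.
U+03AB → 2-byte form CE AB at offsets 3–4.
U+594E9 → 4-byte form F1 99 93 A9 at offsets 5–8.
Offset 8 falls in char 3's range; it's byte 4 of F1 99 93 A9 = 0xA9.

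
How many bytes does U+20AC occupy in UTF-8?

3

U+20AC = 0x20AC. UTF-8 uses 1 byte below 0x80, 2 below 0x800, 3 below 0x10000, 4 up to 0x10FFFF. 0x20AC is in U+0800–U+FFFF → 3 bytes.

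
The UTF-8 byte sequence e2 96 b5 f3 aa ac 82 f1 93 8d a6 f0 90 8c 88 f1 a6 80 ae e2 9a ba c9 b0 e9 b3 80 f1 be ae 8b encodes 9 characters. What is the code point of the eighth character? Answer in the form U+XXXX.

Offset 0: leading byte 0xE2 = 11100010 → 3-byte char #1 = E2 96 B5.
Offset 3: leading byte 0xF3 = 11110011 → 4-byte char #2 = F3 AA AC 82.
Offset 7: leading byte 0xF1 = 11110001 → 4-byte char #3 = F1 93 8D A6.
Offset 11: leading byte 0xF0 = 11110000 → 4-byte char #4 = F0 90 8C 88.
Offset 15: leading byte 0xF1 = 11110001 → 4-byte char #5 = F1 A6 80 AE.
Offset 19: leading byte 0xE2 = 11100010 → 3-byte char #6 = E2 9A BA.
Offset 22: leading byte 0xC9 = 11001001 → 2-byte char #7 = C9 B0.
Offset 24: leading byte 0xE9 = 11101001 → 3-byte char #8 = E9 B3 80.
Leading byte 0xE9 = 11101001 matches 1110xxxx → 3-byte sequence.
Byte 1: 0xE9 = 11101001, payload 1001 (4 bits).
Byte 2: 0xB3 = 10110011 (10xxxxxx ✓), payload 110011.
Byte 3: 0x80 = 10000000 (10xxxxxx ✓), payload 000000.
Concatenate: 1001110011000000 = 0x9CC0 (16 bits → U+9CC0).

U+9CC0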